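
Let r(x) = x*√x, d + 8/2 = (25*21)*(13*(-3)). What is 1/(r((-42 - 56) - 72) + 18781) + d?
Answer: -7324088263538/357638961 + 170*I*√170/357638961 ≈ -20479.0 + 6.1977e-6*I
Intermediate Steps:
d = -20479 (d = -4 + (25*21)*(13*(-3)) = -4 + 525*(-39) = -4 - 20475 = -20479)
r(x) = x^(3/2)
1/(r((-42 - 56) - 72) + 18781) + d = 1/(((-42 - 56) - 72)^(3/2) + 18781) - 20479 = 1/((-98 - 72)^(3/2) + 18781) - 20479 = 1/((-170)^(3/2) + 18781) - 20479 = 1/(-170*I*√170 + 18781) - 20479 = 1/(18781 - 170*I*√170) - 20479 = -20479 + 1/(18781 - 170*I*√170)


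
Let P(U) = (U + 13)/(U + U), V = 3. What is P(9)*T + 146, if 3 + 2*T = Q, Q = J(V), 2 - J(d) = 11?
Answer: 416/3 ≈ 138.67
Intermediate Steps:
J(d) = -9 (J(d) = 2 - 1*11 = 2 - 11 = -9)
Q = -9
T = -6 (T = -3/2 + (½)*(-9) = -3/2 - 9/2 = -6)
P(U) = (13 + U)/(2*U) (P(U) = (13 + U)/((2*U)) = (13 + U)*(1/(2*U)) = (13 + U)/(2*U))
P(9)*T + 146 = ((½)*(13 + 9)/9)*(-6) + 146 = ((½)*(⅑)*22)*(-6) + 146 = (11/9)*(-6) + 146 = -22/3 + 146 = 416/3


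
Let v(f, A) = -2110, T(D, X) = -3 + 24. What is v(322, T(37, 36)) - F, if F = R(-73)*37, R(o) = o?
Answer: 591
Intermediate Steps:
T(D, X) = 21
F = -2701 (F = -73*37 = -2701)
v(322, T(37, 36)) - F = -2110 - 1*(-2701) = -2110 + 2701 = 591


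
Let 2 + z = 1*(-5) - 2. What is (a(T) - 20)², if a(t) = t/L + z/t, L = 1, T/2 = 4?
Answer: 11025/64 ≈ 172.27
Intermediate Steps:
z = -9 (z = -2 + (1*(-5) - 2) = -2 + (-5 - 2) = -2 - 7 = -9)
T = 8 (T = 2*4 = 8)
a(t) = t - 9/t (a(t) = t/1 - 9/t = t*1 - 9/t = t - 9/t)
(a(T) - 20)² = ((8 - 9/8) - 20)² = (55/8 - 20)² = (-105/8)² = 11025/64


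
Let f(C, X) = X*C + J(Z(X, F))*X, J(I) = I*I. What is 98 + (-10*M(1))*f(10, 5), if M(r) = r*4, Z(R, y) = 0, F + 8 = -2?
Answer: -1902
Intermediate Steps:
F = -10 (F = -8 - 2 = -10)
J(I) = I**2
M(r) = 4*r
f(C, X) = C*X (f(C, X) = X*C + 0**2*X = C*X + 0*X = C*X + 0 = C*X)
98 + (-10*M(1))*f(10, 5) = 98 + (-40)*(10*5) = 98 - 10*4*50 = 98 - 40*50 = 98 - 2000 = -1902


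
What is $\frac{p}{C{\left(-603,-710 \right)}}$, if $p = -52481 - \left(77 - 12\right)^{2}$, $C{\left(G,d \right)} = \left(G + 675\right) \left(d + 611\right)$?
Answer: $\frac{9451}{1188} \approx 7.9554$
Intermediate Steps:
$C{\left(G,d \right)} = \left(611 + d\right) \left(675 + G\right)$ ($C{\left(G,d \right)} = \left(675 + G\right) \left(611 + d\right) = \left(611 + d\right) \left(675 + G\right)$)
$p = -56706$ ($p = -52481 - 65^{2} = -52481 - 4225 = -56706$)
$\frac{p}{C{\left(-603,-710 \right)}} = - \frac{56706}{412425 + 611 \left(-603\right) + 675 \left(-710\right) - -428130} = - \frac{56706}{412425 - 368433 - 479250 + 428130} = - \frac{56706}{-7128} = \left(-56706\right) \left(- \frac{1}{7128}\right) = \frac{9451}{1188}$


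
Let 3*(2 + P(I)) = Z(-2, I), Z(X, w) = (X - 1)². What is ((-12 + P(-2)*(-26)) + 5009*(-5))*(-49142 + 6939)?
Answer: 1058577849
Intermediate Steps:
Z(X, w) = (-1 + X)²
P(I) = 1 (P(I) = -2 + (-1 - 2)²/3 = -2 + (⅓)*(-3)² = -2 + (⅓)*9 = -2 + 3 = 1)
((-12 + P(-2)*(-26)) + 5009*(-5))*(-49142 + 6939) = ((-12 + 1*(-26)) + 5009*(-5))*(-49142 + 6939) = ((-12 - 26) - 25045)*(-42203) = (-38 - 25045)*(-42203) = -25083*(-42203) = 1058577849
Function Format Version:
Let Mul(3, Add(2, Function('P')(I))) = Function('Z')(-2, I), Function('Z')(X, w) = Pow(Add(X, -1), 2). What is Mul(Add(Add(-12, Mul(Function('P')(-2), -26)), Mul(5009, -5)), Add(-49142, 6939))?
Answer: 1058577849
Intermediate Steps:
Function('Z')(X, w) = Pow(Add(-1, X), 2)
Function('P')(I) = 1 (Function('P')(I) = Add(-2, Mul(Rational(1, 3), Pow(Add(-1, -2), 2))) = Add(-2, Mul(Rational(1, 3), Pow(-3, 2))) = Add(-2, Mul(Rational(1, 3), 9)) = Add(-2, 3) = 1)
Mul(Add(Add(-12, Mul(Function('P')(-2), -26)), Mul(5009, -5)), Add(-49142, 6939)) = Mul(Add(Add(-12, Mul(1, -26)), Mul(5009, -5)), Add(-49142, 6939)) = Mul(Add(Add(-12, -26), -25045), -42203) = Mul(Add(-38, -25045), -42203) = Mul(-25083, -42203) = 1058577849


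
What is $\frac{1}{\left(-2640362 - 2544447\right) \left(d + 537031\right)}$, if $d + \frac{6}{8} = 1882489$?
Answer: $- \frac{4}{50178980732293} \approx -7.9715 \cdot 10^{-14}$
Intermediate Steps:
$d = \frac{7529953}{4}$ ($d = - \frac{3}{4} + 1882489 = \frac{7529953}{4} \approx 1.8825 \cdot 10^{6}$)
$\frac{1}{\left(-2640362 - 2544447\right) \left(d + 537031\right)} = \frac{1}{\left(-2640362 - 2544447\right) \left(\frac{7529953}{4} + 537031\right)} = \frac{1}{\left(-5184809\right) \frac{9678077}{4}} = \frac{1}{- \frac{50178980732293}{4}} = - \frac{4}{50178980732293}$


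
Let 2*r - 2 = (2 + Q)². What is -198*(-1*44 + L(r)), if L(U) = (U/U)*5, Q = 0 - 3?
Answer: 7722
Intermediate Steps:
Q = -3
r = 3/2 (r = 1 + (2 - 3)²/2 = 1 + (½)*(-1)² = 1 + (½)*1 = 1 + ½ = 3/2 ≈ 1.5000)
L(U) = 5 (L(U) = 1*5 = 5)
-198*(-1*44 + L(r)) = -198*(-1*44 + 5) = -198*(-44 + 5) = -198*(-39) = -1*(-7722) = 7722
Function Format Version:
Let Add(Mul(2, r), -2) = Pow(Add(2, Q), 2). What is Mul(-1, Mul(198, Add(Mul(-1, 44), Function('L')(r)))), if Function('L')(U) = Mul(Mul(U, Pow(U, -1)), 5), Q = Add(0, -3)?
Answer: 7722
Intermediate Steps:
Q = -3
r = Rational(3, 2) (r = Add(1, Mul(Rational(1, 2), Pow(Add(2, -3), 2))) = Add(1, Mul(Rational(1, 2), Pow(-1, 2))) = Add(1, Mul(Rational(1, 2), 1)) = Add(1, Rational(1, 2)) = Rational(3, 2) ≈ 1.5000)
Function('L')(U) = 5 (Function('L')(U) = Mul(1, 5) = 5)
Mul(-1, Mul(198, Add(Mul(-1, 44), Function('L')(r)))) = Mul(-1, Mul(198, Add(Mul(-1, 44), 5))) = Mul(-1, Mul(198, Add(-44, 5))) = Mul(-1, Mul(198, -39)) = Mul(-1, -7722) = 7722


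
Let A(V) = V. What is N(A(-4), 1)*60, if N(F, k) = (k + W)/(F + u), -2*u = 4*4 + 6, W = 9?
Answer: -40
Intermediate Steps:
u = -11 (u = -(4*4 + 6)/2 = -(16 + 6)/2 = -½*22 = -11)
N(F, k) = (9 + k)/(-11 + F) (N(F, k) = (k + 9)/(F - 11) = (9 + k)/(-11 + F))
N(A(-4), 1)*60 = ((9 + 1)/(-11 - 4))*60 = (10/(-15))*60 = -1/15*10*60 = -⅔*60 = -40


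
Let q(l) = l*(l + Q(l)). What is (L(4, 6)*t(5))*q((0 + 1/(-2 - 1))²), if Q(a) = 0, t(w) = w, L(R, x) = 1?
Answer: 5/81 ≈ 0.061728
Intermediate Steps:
q(l) = l² (q(l) = l*(l + 0) = l*l = l²)
(L(4, 6)*t(5))*q((0 + 1/(-2 - 1))²) = (1*5)*((0 + 1/(-2 - 1))²)² = 5*((0 + 1/(-3))²)² = 5*((0 - ⅓)²)² = 5*((-⅓)²)² = 5*(⅑)² = 5*(1/81) = 5/81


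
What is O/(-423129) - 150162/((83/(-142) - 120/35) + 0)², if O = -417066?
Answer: -20923697698285114/2244293282203 ≈ -9323.1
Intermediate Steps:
O/(-423129) - 150162/((83/(-142) - 120/35) + 0)² = -417066/(-423129) - 150162/((83/(-142) - 120/35) + 0)² = -417066*(-1/423129) - 150162/((83*(-1/142) - 120*1/35) + 0)² = 139022/141043 - 150162/((-83/142 - 24/7) + 0)² = 139022/141043 - 150162/(-3989/994 + 0)² = 139022/141043 - 150162/((-3989/994)²) = 139022/141043 - 150162/15912121/988036 = 139022/141043 - 150162*988036/15912121 = 139022/141043 - 148365461832/15912121 = -20923697698285114/2244293282203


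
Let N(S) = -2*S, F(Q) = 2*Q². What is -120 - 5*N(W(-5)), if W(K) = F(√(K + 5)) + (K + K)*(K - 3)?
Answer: 680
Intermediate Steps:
W(K) = 10 + 2*K + 2*K*(-3 + K) (W(K) = 2*(√(K + 5))² + (K + K)*(K - 3) = 2*(√(5 + K))² + (2*K)*(-3 + K) = 2*(5 + K) + 2*K*(-3 + K) = (10 + 2*K) + 2*K*(-3 + K) = 10 + 2*K + 2*K*(-3 + K))
-120 - 5*N(W(-5)) = -120 - (-10)*(10 - 4*(-5) + 2*(-5)²) = -120 - (-10)*(10 + 20 + 2*25) = -120 - (-10)*(10 + 20 + 50) = -120 - (-10)*80 = -120 - 5*(-160) = -120 + 800 = 680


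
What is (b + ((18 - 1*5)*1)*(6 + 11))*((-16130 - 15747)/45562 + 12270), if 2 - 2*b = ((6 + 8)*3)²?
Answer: -16770415890/2071 ≈ -8.0977e+6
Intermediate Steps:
b = -881 (b = 1 - 9*(6 + 8)²/2 = 1 - (14*3)²/2 = 1 - ½*42² = 1 - ½*1764 = 1 - 882 = -881)
(b + ((18 - 1*5)*1)*(6 + 11))*((-16130 - 15747)/45562 + 12270) = (-881 + ((18 - 1*5)*1)*(6 + 11))*((-16130 - 15747)/45562 + 12270) = (-881 + ((18 - 5)*1)*17)*(-31877*1/45562 + 12270) = (-881 + (13*1)*17)*(-31877/45562 + 12270) = (-881 + 13*17)*(559013863/45562) = (-881 + 221)*(559013863/45562) = -660*559013863/45562 = -16770415890/2071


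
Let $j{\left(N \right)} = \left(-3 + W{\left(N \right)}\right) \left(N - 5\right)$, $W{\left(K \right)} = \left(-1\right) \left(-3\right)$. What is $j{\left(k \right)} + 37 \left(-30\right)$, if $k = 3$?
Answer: $-1110$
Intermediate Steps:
$W{\left(K \right)} = 3$
$j{\left(N \right)} = 0$ ($j{\left(N \right)} = \left(-3 + 3\right) \left(N - 5\right) = 0 \left(-5 + N\right) = 0$)
$j{\left(k \right)} + 37 \left(-30\right) = 0 + 37 \left(-30\right) = 0 - 1110 = -1110$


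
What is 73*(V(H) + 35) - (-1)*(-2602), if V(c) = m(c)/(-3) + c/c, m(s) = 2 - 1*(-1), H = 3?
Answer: -47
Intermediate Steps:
m(s) = 3 (m(s) = 2 + 1 = 3)
V(c) = 0 (V(c) = 3/(-3) + c/c = 3*(-⅓) + 1 = -1 + 1 = 0)
73*(V(H) + 35) - (-1)*(-2602) = 73*(0 + 35) - (-1)*(-2602) = 73*35 - 1*2602 = 2555 - 2602 = -47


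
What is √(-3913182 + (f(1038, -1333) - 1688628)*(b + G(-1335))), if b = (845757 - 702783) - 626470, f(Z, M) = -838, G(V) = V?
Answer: 2*√204775394266 ≈ 9.0504e+5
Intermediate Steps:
b = -483496 (b = 142974 - 626470 = -483496)
√(-3913182 + (f(1038, -1333) - 1688628)*(b + G(-1335))) = √(-3913182 + (-838 - 1688628)*(-483496 - 1335)) = √(-3913182 - 1689466*(-484831)) = √(-3913182 + 819105490246) = √819101577064 = 2*√204775394266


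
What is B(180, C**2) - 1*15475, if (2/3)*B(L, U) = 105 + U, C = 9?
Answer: -15196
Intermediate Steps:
B(L, U) = 315/2 + 3*U/2 (B(L, U) = 3*(105 + U)/2 = 315/2 + 3*U/2)
B(180, C**2) - 1*15475 = (315/2 + (3/2)*9**2) - 1*15475 = (315/2 + (3/2)*81) - 15475 = (315/2 + 243/2) - 15475 = 279 - 15475 = -15196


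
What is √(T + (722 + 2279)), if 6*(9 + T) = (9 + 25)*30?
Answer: √3162 ≈ 56.232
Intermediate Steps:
T = 161 (T = -9 + ((9 + 25)*30)/6 = -9 + (34*30)/6 = -9 + (⅙)*1020 = -9 + 170 = 161)
√(T + (722 + 2279)) = √(161 + (722 + 2279)) = √(161 + 3001) = √3162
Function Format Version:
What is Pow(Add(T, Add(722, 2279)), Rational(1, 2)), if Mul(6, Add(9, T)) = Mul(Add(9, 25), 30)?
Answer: Pow(3162, Rational(1, 2)) ≈ 56.232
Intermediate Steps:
T = 161 (T = Add(-9, Mul(Rational(1, 6), Mul(Add(9, 25), 30))) = Add(-9, Mul(Rational(1, 6), Mul(34, 30))) = Add(-9, Mul(Rational(1, 6), 1020)) = Add(-9, 170) = 161)
Pow(Add(T, Add(722, 2279)), Rational(1, 2)) = Pow(Add(161, Add(722, 2279)), Rational(1, 2)) = Pow(Add(161, 3001), Rational(1, 2)) = Pow(3162, Rational(1, 2))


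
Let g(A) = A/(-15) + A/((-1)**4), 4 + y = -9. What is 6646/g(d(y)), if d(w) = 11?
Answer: 49845/77 ≈ 647.34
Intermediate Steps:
y = -13 (y = -4 - 9 = -13)
g(A) = 14*A/15 (g(A) = A*(-1/15) + A/1 = -A/15 + A*1 = -A/15 + A = 14*A/15)
6646/g(d(y)) = 6646/(((14/15)*11)) = 6646/(154/15) = 6646*(15/154) = 49845/77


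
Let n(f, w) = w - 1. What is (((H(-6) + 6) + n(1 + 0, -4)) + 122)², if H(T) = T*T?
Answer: 25281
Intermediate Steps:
n(f, w) = -1 + w
H(T) = T²
(((H(-6) + 6) + n(1 + 0, -4)) + 122)² = ((((-6)² + 6) + (-1 - 4)) + 122)² = (((36 + 6) - 5) + 122)² = ((42 - 5) + 122)² = (37 + 122)² = 159² = 25281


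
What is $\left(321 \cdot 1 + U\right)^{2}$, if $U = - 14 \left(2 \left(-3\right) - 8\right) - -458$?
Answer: $950625$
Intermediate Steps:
$U = 654$ ($U = - 14 \left(-6 - 8\right) + 458 = \left(-14\right) \left(-14\right) + 458 = 196 + 458 = 654$)
$\left(321 \cdot 1 + U\right)^{2} = \left(321 \cdot 1 + 654\right)^{2} = \left(321 + 654\right)^{2} = 975^{2} = 950625$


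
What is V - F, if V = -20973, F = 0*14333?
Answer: -20973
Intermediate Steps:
F = 0
V - F = -20973 - 1*0 = -20973 + 0 = -20973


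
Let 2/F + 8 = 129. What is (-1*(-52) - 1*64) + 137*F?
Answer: -1178/121 ≈ -9.7355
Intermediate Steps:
F = 2/121 (F = 2/(-8 + 129) = 2/121 ≈ 0.016529)
(-1*(-52) - 1*64) + 137*F = (-1*(-52) - 1*64) + 137*(2/121) = (52 - 64) + 274/121 = -12 + 274/121 = -1178/121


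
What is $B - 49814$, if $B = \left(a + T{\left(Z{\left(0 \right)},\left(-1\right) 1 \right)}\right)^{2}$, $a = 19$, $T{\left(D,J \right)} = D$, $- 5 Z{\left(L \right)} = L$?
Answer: $-49453$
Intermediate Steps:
$Z{\left(L \right)} = - \frac{L}{5}$
$B = 361$ ($B = \left(19 - 0\right)^{2} = \left(19 + 0\right)^{2} = 19^{2} = 361$)
$B - 49814 = 361 - 49814 = -49453$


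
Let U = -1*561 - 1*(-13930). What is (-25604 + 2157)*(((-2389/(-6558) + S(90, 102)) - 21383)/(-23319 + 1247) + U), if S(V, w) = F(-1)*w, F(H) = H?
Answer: -45376492837004695/144748176 ≈ -3.1349e+8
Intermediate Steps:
S(V, w) = -w
U = 13369 (U = -561 + 13930 = 13369)
(-25604 + 2157)*(((-2389/(-6558) + S(90, 102)) - 21383)/(-23319 + 1247) + U) = (-25604 + 2157)*(((-2389/(-6558) - 1*102) - 21383)/(-23319 + 1247) + 13369) = -23447*(((-2389*(-1/6558) - 102) - 21383)/(-22072) + 13369) = -23447*(((2389/6558 - 102) - 21383)*(-1/22072) + 13369) = -23447*((-666527/6558 - 21383)*(-1/22072) + 13369) = -23447*(-140896241/6558*(-1/22072) + 13369) = -23447*(140896241/144748176 + 13369) = -23447*1935279261185/144748176 = -45376492837004695/144748176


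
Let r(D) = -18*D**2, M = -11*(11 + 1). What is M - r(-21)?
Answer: 7806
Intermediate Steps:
M = -132 (M = -11*12 = -132)
M - r(-21) = -132 - (-18)*(-21)**2 = -132 - (-18)*441 = -132 - 1*(-7938) = -132 + 7938 = 7806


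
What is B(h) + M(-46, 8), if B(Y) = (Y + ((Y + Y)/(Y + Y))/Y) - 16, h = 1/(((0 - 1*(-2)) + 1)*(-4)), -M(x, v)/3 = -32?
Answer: 815/12 ≈ 67.917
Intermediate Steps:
M(x, v) = 96 (M(x, v) = -3*(-32) = 96)
h = -1/12 (h = 1/(((0 + 2) + 1)*(-4)) = 1/((2 + 1)*(-4)) = 1/(3*(-4)) = 1/(-12) = -1/12 ≈ -0.083333)
B(Y) = -16 + Y + 1/Y (B(Y) = (Y + ((2*Y)/((2*Y)))/Y) - 16 = (Y + ((2*Y)*(1/(2*Y)))/Y) - 16 = (Y + 1/Y) - 16 = -16 + Y + 1/Y)
B(h) + M(-46, 8) = (-16 - 1/12 + 1/(-1/12)) + 96 = (-16 - 1/12 - 12) + 96 = -337/12 + 96 = 815/12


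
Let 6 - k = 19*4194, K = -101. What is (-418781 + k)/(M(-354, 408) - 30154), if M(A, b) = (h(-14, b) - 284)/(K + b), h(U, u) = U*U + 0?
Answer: 153027527/9257366 ≈ 16.530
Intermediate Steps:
k = -79680 (k = 6 - 19*4194 = 6 - 1*79686 = 6 - 79686 = -79680)
h(U, u) = U² (h(U, u) = U² + 0 = U²)
M(A, b) = -88/(-101 + b) (M(A, b) = ((-14)² - 284)/(-101 + b) = (196 - 284)/(-101 + b) = -88/(-101 + b))
(-418781 + k)/(M(-354, 408) - 30154) = (-418781 - 79680)/(-88/(-101 + 408) - 30154) = -498461/(-88/307 - 30154) = -498461/(-9257366/307) = -498461*(-307/9257366) = 153027527/9257366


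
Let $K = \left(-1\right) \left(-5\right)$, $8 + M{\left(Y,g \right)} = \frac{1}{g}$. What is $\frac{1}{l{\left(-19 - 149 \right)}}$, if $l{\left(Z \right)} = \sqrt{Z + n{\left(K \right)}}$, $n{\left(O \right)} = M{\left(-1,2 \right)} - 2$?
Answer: $- \frac{i \sqrt{710}}{355} \approx - 0.075059 i$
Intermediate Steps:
$M{\left(Y,g \right)} = -8 + \frac{1}{g}$
$K = 5$
$n{\left(O \right)} = - \frac{19}{2}$ ($n{\left(O \right)} = \left(-8 + \frac{1}{2}\right) - 2 = - \frac{15}{2} - 2 = - \frac{19}{2}$)
$l{\left(Z \right)} = \sqrt{- \frac{19}{2} + Z}$ ($l{\left(Z \right)} = \sqrt{Z - \frac{19}{2}} = \sqrt{- \frac{19}{2} + Z}$)
$\frac{1}{l{\left(-19 - 149 \right)}} = \frac{1}{\frac{1}{2} \sqrt{-38 + 4 \left(-19 - 149\right)}} = \frac{1}{\frac{1}{2} \sqrt{-38 + 4 \left(-168\right)}} = \frac{1}{\frac{1}{2} \sqrt{-38 - 672}} = \frac{1}{\frac{1}{2} \sqrt{-710}} = \frac{1}{\frac{1}{2} i \sqrt{710}} = - \frac{i \sqrt{710}}{355}$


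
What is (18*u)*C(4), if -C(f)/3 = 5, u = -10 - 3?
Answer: 3510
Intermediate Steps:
u = -13
C(f) = -15 (C(f) = -3*5 = -15)
(18*u)*C(4) = (18*(-13))*(-15) = -234*(-15) = 3510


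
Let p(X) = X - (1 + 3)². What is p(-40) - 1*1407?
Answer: -1463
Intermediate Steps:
p(X) = -16 + X (p(X) = X - 1*4² = X - 1*16 = X - 16 = -16 + X)
p(-40) - 1*1407 = (-16 - 40) - 1*1407 = -56 - 1407 = -1463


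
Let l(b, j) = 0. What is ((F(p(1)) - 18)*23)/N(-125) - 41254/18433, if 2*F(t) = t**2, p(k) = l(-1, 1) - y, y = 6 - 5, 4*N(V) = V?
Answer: 4904076/460825 ≈ 10.642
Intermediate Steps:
N(V) = V/4
y = 1
p(k) = -1 (p(k) = 0 - 1*1 = 0 - 1 = -1)
F(t) = t**2/2
((F(p(1)) - 18)*23)/N(-125) - 41254/18433 = (((1/2)*(-1)**2 - 18)*23)/(((1/4)*(-125))) - 41254/18433 = (((1/2)*1 - 18)*23)/(-125/4) - 41254*1/18433 = ((1/2 - 18)*23)*(-4/125) - 41254/18433 = -35/2*23*(-4/125) - 41254/18433 = -805/2*(-4/125) - 41254/18433 = 322/25 - 41254/18433 = 4904076/460825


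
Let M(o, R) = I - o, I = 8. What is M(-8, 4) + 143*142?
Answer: 20322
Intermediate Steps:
M(o, R) = 8 - o
M(-8, 4) + 143*142 = (8 - 1*(-8)) + 143*142 = (8 + 8) + 20306 = 16 + 20306 = 20322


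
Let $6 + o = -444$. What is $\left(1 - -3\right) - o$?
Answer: $454$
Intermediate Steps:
$o = -450$ ($o = -6 - 444 = -450$)
$\left(1 - -3\right) - o = \left(1 - -3\right) - -450 = \left(1 + 3\right) + 450 = 4 + 450 = 454$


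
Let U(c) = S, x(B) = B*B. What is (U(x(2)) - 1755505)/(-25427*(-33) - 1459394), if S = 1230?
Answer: 1754275/620303 ≈ 2.8281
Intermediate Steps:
x(B) = B²
U(c) = 1230
(U(x(2)) - 1755505)/(-25427*(-33) - 1459394) = (1230 - 1755505)/(-25427*(-33) - 1459394) = -1754275/(839091 - 1459394) = -1754275/(-620303) = -1754275*(-1/620303) = 1754275/620303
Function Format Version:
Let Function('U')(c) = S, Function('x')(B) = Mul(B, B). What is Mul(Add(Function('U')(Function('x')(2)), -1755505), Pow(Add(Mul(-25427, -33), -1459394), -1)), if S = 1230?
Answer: Rational(1754275, 620303) ≈ 2.8281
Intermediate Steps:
Function('x')(B) = Pow(B, 2)
Function('U')(c) = 1230
Mul(Add(Function('U')(Function('x')(2)), -1755505), Pow(Add(Mul(-25427, -33), -1459394), -1)) = Mul(Add(1230, -1755505), Pow(Add(Mul(-25427, -33), -1459394), -1)) = Mul(-1754275, Pow(Add(839091, -1459394), -1)) = Mul(-1754275, Pow(-620303, -1)) = Mul(-1754275, Rational(-1, 620303)) = Rational(1754275, 620303)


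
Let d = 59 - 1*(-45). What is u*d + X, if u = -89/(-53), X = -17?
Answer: 8355/53 ≈ 157.64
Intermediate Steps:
u = 89/53 (u = -89*(-1/53) = 89/53 ≈ 1.6792)
d = 104 (d = 59 + 45 = 104)
u*d + X = (89/53)*104 - 17 = 9256/53 - 17 = 8355/53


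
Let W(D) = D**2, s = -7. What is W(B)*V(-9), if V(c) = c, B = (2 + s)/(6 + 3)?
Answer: -25/9 ≈ -2.7778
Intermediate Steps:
B = -5/9 (B = (2 - 7)/(6 + 3) = -5/9 ≈ -0.55556)
W(B)*V(-9) = (-5/9)**2*(-9) = (25/81)*(-9) = -25/9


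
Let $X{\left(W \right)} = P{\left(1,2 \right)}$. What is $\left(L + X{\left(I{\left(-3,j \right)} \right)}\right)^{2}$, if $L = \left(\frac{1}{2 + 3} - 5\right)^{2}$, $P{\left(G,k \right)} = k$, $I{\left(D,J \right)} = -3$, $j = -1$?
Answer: $\frac{391876}{625} \approx 627.0$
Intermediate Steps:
$X{\left(W \right)} = 2$
$L = \frac{576}{25}$ ($L = \left(\frac{1}{5} - 5\right)^{2} = \left(- \frac{24}{5}\right)^{2} = \frac{576}{25} \approx 23.04$)
$\left(L + X{\left(I{\left(-3,j \right)} \right)}\right)^{2} = \left(\frac{576}{25} + 2\right)^{2} = \left(\frac{626}{25}\right)^{2} = \frac{391876}{625}$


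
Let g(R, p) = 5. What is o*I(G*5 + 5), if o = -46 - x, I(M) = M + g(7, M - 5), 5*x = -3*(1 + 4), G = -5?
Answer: 645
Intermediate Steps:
x = -3 (x = (-3*(1 + 4))/5 = (-3*5)/5 = (1/5)*(-15) = -3)
I(M) = 5 + M (I(M) = M + 5 = 5 + M)
o = -43 (o = -46 - 1*(-3) = -46 + 3 = -43)
o*I(G*5 + 5) = -43*(5 + (-5*5 + 5)) = -43*(5 + (-25 + 5)) = -43*(5 - 20) = -43*(-15) = 645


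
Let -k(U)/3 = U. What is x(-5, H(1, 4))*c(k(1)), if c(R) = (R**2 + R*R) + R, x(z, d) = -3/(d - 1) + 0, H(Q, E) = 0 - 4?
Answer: 9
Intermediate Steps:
H(Q, E) = -4
k(U) = -3*U
x(z, d) = -3/(-1 + d) (x(z, d) = -3/(-1 + d) + 0 = -3/(-1 + d))
c(R) = R + 2*R**2 (c(R) = (R**2 + R**2) + R = 2*R**2 + R = R + 2*R**2)
x(-5, H(1, 4))*c(k(1)) = (-3/(-1 - 4))*((-3*1)*(1 + 2*(-3*1))) = (-3/(-5))*(-3*(1 + 2*(-3))) = (-3*(-1/5))*(-3*(1 - 6)) = 3*(-3*(-5))/5 = (3/5)*15 = 9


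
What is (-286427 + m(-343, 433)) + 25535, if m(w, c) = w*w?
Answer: -143243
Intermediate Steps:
m(w, c) = w**2
(-286427 + m(-343, 433)) + 25535 = (-286427 + (-343)**2) + 25535 = (-286427 + 117649) + 25535 = -168778 + 25535 = -143243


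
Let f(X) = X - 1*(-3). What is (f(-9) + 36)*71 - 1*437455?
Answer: -435325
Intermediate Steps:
f(X) = 3 + X (f(X) = X + 3 = 3 + X)
(f(-9) + 36)*71 - 1*437455 = ((3 - 9) + 36)*71 - 1*437455 = (-6 + 36)*71 - 437455 = 30*71 - 437455 = 2130 - 437455 = -435325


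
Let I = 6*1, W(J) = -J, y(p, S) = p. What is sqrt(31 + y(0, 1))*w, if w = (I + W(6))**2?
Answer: 0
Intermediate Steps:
I = 6
w = 0 (w = (6 - 1*6)**2 = (6 - 6)**2 = 0**2 = 0)
sqrt(31 + y(0, 1))*w = sqrt(31 + 0)*0 = sqrt(31)*0 = 0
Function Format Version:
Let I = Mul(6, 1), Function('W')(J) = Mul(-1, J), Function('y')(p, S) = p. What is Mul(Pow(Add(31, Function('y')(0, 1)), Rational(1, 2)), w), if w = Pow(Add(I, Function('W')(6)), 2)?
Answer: 0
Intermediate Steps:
I = 6
w = 0 (w = Pow(Add(6, Mul(-1, 6)), 2) = Pow(Add(6, -6), 2) = Pow(0, 2) = 0)
Mul(Pow(Add(31, Function('y')(0, 1)), Rational(1, 2)), w) = Mul(Pow(Add(31, 0), Rational(1, 2)), 0) = Mul(Pow(31, Rational(1, 2)), 0) = 0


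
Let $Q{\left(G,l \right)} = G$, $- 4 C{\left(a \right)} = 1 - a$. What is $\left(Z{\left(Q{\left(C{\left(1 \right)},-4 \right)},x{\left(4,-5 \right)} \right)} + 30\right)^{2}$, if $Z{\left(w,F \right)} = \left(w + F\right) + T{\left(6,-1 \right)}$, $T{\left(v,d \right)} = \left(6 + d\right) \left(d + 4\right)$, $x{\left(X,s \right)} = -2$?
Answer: $1849$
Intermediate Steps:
$C{\left(a \right)} = - \frac{1}{4} + \frac{a}{4}$ ($C{\left(a \right)} = - \frac{1 - a}{4} = - \frac{1}{4} + \frac{a}{4}$)
$T{\left(v,d \right)} = \left(4 + d\right) \left(6 + d\right)$ ($T{\left(v,d \right)} = \left(6 + d\right) \left(4 + d\right) = \left(4 + d\right) \left(6 + d\right)$)
$Z{\left(w,F \right)} = 15 + F + w$ ($Z{\left(w,F \right)} = \left(w + F\right) + \left(24 + \left(-1\right)^{2} + 10 \left(-1\right)\right) = \left(F + w\right) + \left(24 + 1 - 10\right) = \left(F + w\right) + 15 = 15 + F + w$)
$\left(Z{\left(Q{\left(C{\left(1 \right)},-4 \right)},x{\left(4,-5 \right)} \right)} + 30\right)^{2} = \left(\left(15 - 2 + \left(- \frac{1}{4} + \frac{1}{4} \cdot 1\right)\right) + 30\right)^{2} = \left(\left(15 - 2 + \left(- \frac{1}{4} + \frac{1}{4}\right)\right) + 30\right)^{2} = \left(\left(15 - 2 + 0\right) + 30\right)^{2} = \left(13 + 30\right)^{2} = 43^{2} = 1849$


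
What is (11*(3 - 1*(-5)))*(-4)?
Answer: -352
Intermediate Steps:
(11*(3 - 1*(-5)))*(-4) = (11*(3 + 5))*(-4) = (11*8)*(-4) = 88*(-4) = -352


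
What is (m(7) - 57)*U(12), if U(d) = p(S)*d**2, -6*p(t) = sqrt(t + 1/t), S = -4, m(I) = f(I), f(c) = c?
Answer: 600*I*sqrt(17) ≈ 2473.9*I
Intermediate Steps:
m(I) = I
p(t) = -sqrt(t + 1/t)/6
U(d) = -I*sqrt(17)*d**2/12 (U(d) = (-sqrt(-4 + 1/(-4))/6)*d**2 = (-sqrt(-4 - 1/4)/6)*d**2 = (-I*sqrt(17)/12)*d**2 = -I*sqrt(17)*d**2/12)
(m(7) - 57)*U(12) = (7 - 57)*(-1/12*I*sqrt(17)*12**2) = -(-25)*I*sqrt(17)*144/6 = -(-600)*I*sqrt(17) = 600*I*sqrt(17)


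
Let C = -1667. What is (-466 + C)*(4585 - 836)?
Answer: -7996617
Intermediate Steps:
(-466 + C)*(4585 - 836) = (-466 - 1667)*(4585 - 836) = -2133*3749 = -7996617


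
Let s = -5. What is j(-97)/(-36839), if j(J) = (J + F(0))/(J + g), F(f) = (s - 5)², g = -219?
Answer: 3/11641124 ≈ 2.5771e-7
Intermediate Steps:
F(f) = 100 (F(f) = (-5 - 5)² = (-10)² = 100)
j(J) = (100 + J)/(-219 + J) (j(J) = (J + 100)/(J - 219) = (100 + J)/(-219 + J))
j(-97)/(-36839) = ((100 - 97)/(-219 - 97))/(-36839) = (3/(-316))*(-1/36839) = -1/316*3*(-1/36839) = -3/316*(-1/36839) = 3/11641124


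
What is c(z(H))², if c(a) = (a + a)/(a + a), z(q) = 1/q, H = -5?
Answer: 1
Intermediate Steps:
c(a) = 1 (c(a) = (2*a)/((2*a)) = (2*a)*(1/(2*a)) = 1)
c(z(H))² = 1² = 1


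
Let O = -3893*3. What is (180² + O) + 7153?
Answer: 27874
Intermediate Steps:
O = -11679
(180² + O) + 7153 = (180² - 11679) + 7153 = (32400 - 11679) + 7153 = 20721 + 7153 = 27874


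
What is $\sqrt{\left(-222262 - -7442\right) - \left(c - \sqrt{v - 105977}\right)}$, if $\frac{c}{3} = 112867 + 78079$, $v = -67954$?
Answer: $\sqrt{-787658 + i \sqrt{173931}} \approx 0.235 + 887.5 i$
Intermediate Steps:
$c = 572838$ ($c = 3 \left(112867 + 78079\right) = 3 \cdot 190946 = 572838$)
$\sqrt{\left(-222262 - -7442\right) - \left(c - \sqrt{v - 105977}\right)} = \sqrt{\left(-222262 - -7442\right) + \left(\sqrt{-67954 - 105977} - 572838\right)} = \sqrt{\left(-222262 + 7442\right) - \left(572838 - \sqrt{-173931}\right)} = \sqrt{-214820 - \left(572838 - i \sqrt{173931}\right)} = \sqrt{-787658 + i \sqrt{173931}}$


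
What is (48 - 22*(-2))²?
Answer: 8464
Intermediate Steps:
(48 - 22*(-2))² = (48 + 44)² = 92² = 8464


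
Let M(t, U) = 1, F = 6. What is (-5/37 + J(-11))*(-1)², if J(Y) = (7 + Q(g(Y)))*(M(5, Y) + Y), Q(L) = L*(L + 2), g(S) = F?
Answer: -20355/37 ≈ -550.13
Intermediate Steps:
g(S) = 6
Q(L) = L*(2 + L)
J(Y) = 55 + 55*Y (J(Y) = (7 + 6*(2 + 6))*(1 + Y) = (7 + 6*8)*(1 + Y) = (7 + 48)*(1 + Y) = 55*(1 + Y) = 55 + 55*Y)
(-5/37 + J(-11))*(-1)² = (-5/37 + (55 + 55*(-11)))*(-1)² = (-5*1/37 + (55 - 605))*1 = (-5/37 - 550)*1 = -20355/37*1 = -20355/37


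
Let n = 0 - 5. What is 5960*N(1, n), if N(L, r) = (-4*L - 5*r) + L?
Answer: 131120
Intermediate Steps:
n = -5
N(L, r) = -5*r - 3*L (N(L, r) = (-5*r - 4*L) + L = -5*r - 3*L)
5960*N(1, n) = 5960*(-5*(-5) - 3*1) = 5960*(25 - 3) = 5960*22 = 131120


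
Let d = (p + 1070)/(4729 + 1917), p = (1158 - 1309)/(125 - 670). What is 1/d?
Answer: 3622070/583301 ≈ 6.2096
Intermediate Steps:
p = 151/545 (p = -151/(-545) = -151*(-1/545) = 151/545 ≈ 0.27706)
d = 583301/3622070 (d = (151/545 + 1070)/(4729 + 1917) = (583301/545)/6646 = (583301/545)*(1/6646) = 583301/3622070 ≈ 0.16104)
1/d = 1/(583301/3622070) = 3622070/583301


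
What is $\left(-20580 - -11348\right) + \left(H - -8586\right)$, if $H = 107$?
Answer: $-539$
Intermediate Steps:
$\left(-20580 - -11348\right) + \left(H - -8586\right) = \left(-20580 - -11348\right) + \left(107 - -8586\right) = \left(-20580 + 11348\right) + \left(107 + 8586\right) = -9232 + 8693 = -539$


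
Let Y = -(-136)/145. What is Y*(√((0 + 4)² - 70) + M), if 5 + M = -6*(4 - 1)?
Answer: -3128/145 + 408*I*√6/145 ≈ -21.572 + 6.8924*I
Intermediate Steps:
Y = 136/145 (Y = -(-136)/145 = -1*(-136/145) = 136/145 ≈ 0.93793)
M = -23 (M = -5 - 6*(4 - 1) = -5 - 6*3 = -5 - 18 = -23)
Y*(√((0 + 4)² - 70) + M) = 136*(√((0 + 4)² - 70) - 23)/145 = 136*(√(4² - 70) - 23)/145 = 136*(√(16 - 70) - 23)/145 = 136*(√(-54) - 23)/145 = 136*(3*I*√6 - 23)/145 = 136*(-23 + 3*I*√6)/145 = -3128/145 + 408*I*√6/145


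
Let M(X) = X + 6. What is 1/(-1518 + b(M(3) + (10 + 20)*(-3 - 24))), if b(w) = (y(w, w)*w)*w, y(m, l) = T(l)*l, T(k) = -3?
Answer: 1/1541765685 ≈ 6.4861e-10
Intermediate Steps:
M(X) = 6 + X
y(m, l) = -3*l
b(w) = -3*w³ (b(w) = ((-3*w)*w)*w = (-3*w²)*w = -3*w³)
1/(-1518 + b(M(3) + (10 + 20)*(-3 - 24))) = 1/(-1518 - 3*((6 + 3) + (10 + 20)*(-3 - 24))³) = 1/(-1518 - 3*(9 + 30*(-27))³) = 1/(-1518 - 3*(9 - 810)³) = 1/(-1518 - 3*(-801)³) = 1/(-1518 - 3*(-513922401)) = 1/(-1518 + 1541767203) = 1/1541765685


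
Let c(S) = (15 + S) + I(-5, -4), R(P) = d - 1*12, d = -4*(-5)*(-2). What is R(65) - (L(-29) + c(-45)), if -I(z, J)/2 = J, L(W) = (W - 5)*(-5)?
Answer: -200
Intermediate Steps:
L(W) = 25 - 5*W (L(W) = (-5 + W)*(-5) = 25 - 5*W)
I(z, J) = -2*J
d = -40 (d = 20*(-2) = -40)
R(P) = -52 (R(P) = -40 - 1*12 = -40 - 12 = -52)
c(S) = 23 + S (c(S) = (15 + S) - 2*(-4) = (15 + S) + 8 = 23 + S)
R(65) - (L(-29) + c(-45)) = -52 - ((25 - 5*(-29)) + (23 - 45)) = -52 - ((25 + 145) - 22) = -52 - (170 - 22) = -52 - 1*148 = -52 - 148 = -200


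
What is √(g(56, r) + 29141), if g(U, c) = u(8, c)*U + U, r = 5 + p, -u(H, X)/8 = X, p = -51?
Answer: √49805 ≈ 223.17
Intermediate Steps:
u(H, X) = -8*X
r = -46 (r = 5 - 51 = -46)
g(U, c) = U - 8*U*c (g(U, c) = (-8*c)*U + U = -8*U*c + U = U - 8*U*c)
√(g(56, r) + 29141) = √(56*(1 - 8*(-46)) + 29141) = √(56*(1 + 368) + 29141) = √(56*369 + 29141) = √(20664 + 29141) = √49805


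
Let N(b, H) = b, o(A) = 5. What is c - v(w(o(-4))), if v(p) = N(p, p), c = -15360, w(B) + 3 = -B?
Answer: -15352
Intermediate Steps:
w(B) = -3 - B
v(p) = p
c - v(w(o(-4))) = -15360 - (-3 - 1*5) = -15360 - (-3 - 5) = -15360 - 1*(-8) = -15360 + 8 = -15352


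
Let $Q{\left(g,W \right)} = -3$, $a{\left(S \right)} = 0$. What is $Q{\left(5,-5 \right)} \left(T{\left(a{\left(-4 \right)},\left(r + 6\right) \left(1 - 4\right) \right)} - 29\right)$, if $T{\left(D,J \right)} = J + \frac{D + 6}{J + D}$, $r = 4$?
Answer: $\frac{888}{5} \approx 177.6$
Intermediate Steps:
$T{\left(D,J \right)} = J + \frac{6 + D}{D + J}$
$Q{\left(5,-5 \right)} \left(T{\left(a{\left(-4 \right)},\left(r + 6\right) \left(1 - 4\right) \right)} - 29\right) = - 3 \left(\frac{6 + 0 + \left(\left(4 + 6\right) \left(1 - 4\right)\right)^{2} + 0 \left(4 + 6\right) \left(1 - 4\right)}{0 + \left(4 + 6\right) \left(1 - 4\right)} - 29\right) = - 3 \left(\frac{6 + 0 + \left(10 \left(-3\right)\right)^{2} + 0 \cdot 10 \left(-3\right)}{0 + 10 \left(-3\right)} - 29\right) = - 3 \left(\frac{6 + 0 + \left(-30\right)^{2} + 0 \left(-30\right)}{0 - 30} - 29\right) = - 3 \left(\frac{6 + 0 + 900 + 0}{-30} - 29\right) = - 3 \left(\left(- \frac{1}{30}\right) 906 - 29\right) = - 3 \left(- \frac{151}{5} - 29\right) = \left(-3\right) \left(- \frac{296}{5}\right) = \frac{888}{5}$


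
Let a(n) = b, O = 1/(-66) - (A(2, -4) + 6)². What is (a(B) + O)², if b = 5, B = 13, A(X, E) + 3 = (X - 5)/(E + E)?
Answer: 183033841/4460544 ≈ 41.034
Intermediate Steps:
A(X, E) = -3 + (-5 + X)/(2*E) (A(X, E) = -3 + (X - 5)/(E + E) = -3 + (-5 + X)/((2*E)) = -3 + (-5 + X)*(1/(2*E)) = -3 + (-5 + X)/(2*E))
O = -24089/2112 (O = 1/(-66) - ((½)*(-5 + 2 - 6*(-4))/(-4) + 6)² = -1/66 - ((½)*(-¼)*(-5 + 2 + 24) + 6)² = -1/66 - ((½)*(-¼)*21 + 6)² = -1/66 - (-21/8 + 6)² = -1/66 - (27/8)² = -1/66 - 1*729/64 = -1/66 - 729/64 = -24089/2112 ≈ -11.406)
a(n) = 5
(a(B) + O)² = (5 - 24089/2112)² = (-13529/2112)² = 183033841/4460544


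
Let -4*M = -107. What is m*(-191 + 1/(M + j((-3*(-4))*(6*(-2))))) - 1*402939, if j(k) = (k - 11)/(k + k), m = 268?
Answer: -3568906909/7859 ≈ -4.5412e+5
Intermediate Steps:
M = 107/4 (M = -1/4*(-107) = 107/4 ≈ 26.750)
j(k) = (-11 + k)/(2*k) (j(k) = (-11 + k)/((2*k)) = (-11 + k)*(1/(2*k)) = (-11 + k)/(2*k))
m*(-191 + 1/(M + j((-3*(-4))*(6*(-2))))) - 1*402939 = 268*(-191 + 1/(107/4 + (-11 + (-3*(-4))*(6*(-2)))/(2*(((-3*(-4))*(6*(-2))))))) - 1*402939 = 268*(-191 + 1/(107/4 + (-11 + 12*(-12))/(2*((12*(-12)))))) - 402939 = 268*(-191 + 1/(107/4 + (1/2)*(-11 - 144)/(-144))) - 402939 = 268*(-191 + 1/(107/4 + (1/2)*(-1/144)*(-155))) - 402939 = 268*(-191 + 1/(107/4 + 155/288)) - 402939 = 268*(-191 + 1/(7859/288)) - 402939 = 268*(-191 + 288/7859) - 402939 = 268*(-1500781/7859) - 402939 = -402209308/7859 - 402939 = -3568906909/7859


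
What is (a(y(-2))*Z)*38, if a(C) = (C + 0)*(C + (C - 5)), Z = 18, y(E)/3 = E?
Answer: 69768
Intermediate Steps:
y(E) = 3*E
a(C) = C*(-5 + 2*C) (a(C) = C*(C + (-5 + C)) = C*(-5 + 2*C))
(a(y(-2))*Z)*38 = (((3*(-2))*(-5 + 2*(3*(-2))))*18)*38 = (-6*(-5 + 2*(-6))*18)*38 = (-6*(-5 - 12)*18)*38 = (-6*(-17)*18)*38 = (102*18)*38 = 1836*38 = 69768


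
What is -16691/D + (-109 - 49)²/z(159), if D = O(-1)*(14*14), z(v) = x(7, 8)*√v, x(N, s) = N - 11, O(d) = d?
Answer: 16691/196 - 6241*√159/159 ≈ -409.79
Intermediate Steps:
x(N, s) = -11 + N
z(v) = -4*√v (z(v) = (-11 + 7)*√v = -4*√v)
D = -196 (D = -14*14 = -1*196 = -196)
-16691/D + (-109 - 49)²/z(159) = -16691/(-196) + (-109 - 49)²/((-4*√159)) = -16691*(-1/196) + (-158)²*(-√159/636) = 16691/196 + 24964*(-√159/636) = 16691/196 - 6241*√159/159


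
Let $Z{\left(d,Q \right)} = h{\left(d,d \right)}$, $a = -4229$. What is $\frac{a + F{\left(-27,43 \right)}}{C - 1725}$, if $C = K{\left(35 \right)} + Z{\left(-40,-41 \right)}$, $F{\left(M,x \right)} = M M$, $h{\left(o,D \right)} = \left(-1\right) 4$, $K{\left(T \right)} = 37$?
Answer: $\frac{875}{423} \approx 2.0686$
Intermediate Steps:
$h{\left(o,D \right)} = -4$
$Z{\left(d,Q \right)} = -4$
$F{\left(M,x \right)} = M^{2}$
$C = 33$ ($C = 37 - 4 = 33$)
$\frac{a + F{\left(-27,43 \right)}}{C - 1725} = \frac{-4229 + \left(-27\right)^{2}}{33 - 1725} = \frac{-4229 + 729}{-1692} = \left(-3500\right) \left(- \frac{1}{1692}\right) = \frac{875}{423}$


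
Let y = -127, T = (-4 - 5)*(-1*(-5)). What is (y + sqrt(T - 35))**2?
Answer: 16049 - 1016*I*sqrt(5) ≈ 16049.0 - 2271.8*I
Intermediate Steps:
T = -45 (T = -9*5 = -45)
(y + sqrt(T - 35))**2 = (-127 + sqrt(-45 - 35))**2 = (-127 + sqrt(-80))**2 = (-127 + 4*I*sqrt(5))**2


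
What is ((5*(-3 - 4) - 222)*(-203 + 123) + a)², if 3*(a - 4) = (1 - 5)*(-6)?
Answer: 423207184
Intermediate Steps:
a = 12 (a = 4 + ((1 - 5)*(-6))/3 = 4 + (-4*(-6))/3 = 4 + (⅓)*24 = 4 + 8 = 12)
((5*(-3 - 4) - 222)*(-203 + 123) + a)² = ((5*(-3 - 4) - 222)*(-203 + 123) + 12)² = ((5*(-7) - 222)*(-80) + 12)² = ((-35 - 222)*(-80) + 12)² = (-257*(-80) + 12)² = (20560 + 12)² = 20572² = 423207184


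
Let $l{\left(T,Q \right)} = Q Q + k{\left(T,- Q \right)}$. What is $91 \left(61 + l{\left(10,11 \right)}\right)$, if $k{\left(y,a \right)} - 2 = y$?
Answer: $17654$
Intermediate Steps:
$k{\left(y,a \right)} = 2 + y$
$l{\left(T,Q \right)} = 2 + T + Q^{2}$ ($l{\left(T,Q \right)} = Q Q + \left(2 + T\right) = Q^{2} + \left(2 + T\right) = 2 + T + Q^{2}$)
$91 \left(61 + l{\left(10,11 \right)}\right) = 91 \left(61 + \left(2 + 10 + 11^{2}\right)\right) = 91 \left(61 + \left(2 + 10 + 121\right)\right) = 91 \left(61 + 133\right) = 91 \cdot 194 = 17654$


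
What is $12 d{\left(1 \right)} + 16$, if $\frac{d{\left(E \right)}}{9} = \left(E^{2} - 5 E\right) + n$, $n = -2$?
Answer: $-632$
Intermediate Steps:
$d{\left(E \right)} = -18 - 45 E + 9 E^{2}$ ($d{\left(E \right)} = 9 \left(\left(E^{2} - 5 E\right) - 2\right) = 9 \left(-2 + E^{2} - 5 E\right) = -18 - 45 E + 9 E^{2}$)
$12 d{\left(1 \right)} + 16 = 12 \left(-18 - 45 + 9 \cdot 1^{2}\right) + 16 = 12 \left(-18 - 45 + 9 \cdot 1\right) + 16 = 12 \left(-18 - 45 + 9\right) + 16 = 12 \left(-54\right) + 16 = -648 + 16 = -632$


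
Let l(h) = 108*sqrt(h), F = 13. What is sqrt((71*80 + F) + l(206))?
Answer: sqrt(5693 + 108*sqrt(206)) ≈ 85.106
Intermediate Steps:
sqrt((71*80 + F) + l(206)) = sqrt((71*80 + 13) + 108*sqrt(206)) = sqrt((5680 + 13) + 108*sqrt(206)) = sqrt(5693 + 108*sqrt(206))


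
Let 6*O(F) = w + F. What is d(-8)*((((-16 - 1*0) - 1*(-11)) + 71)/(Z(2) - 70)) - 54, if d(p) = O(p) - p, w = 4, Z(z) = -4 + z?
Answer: -1093/18 ≈ -60.722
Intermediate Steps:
O(F) = 2/3 + F/6 (O(F) = (4 + F)/6 = 2/3 + F/6)
d(p) = 2/3 - 5*p/6 (d(p) = (2/3 + p/6) - p = 2/3 - 5*p/6)
d(-8)*((((-16 - 1*0) - 1*(-11)) + 71)/(Z(2) - 70)) - 54 = (2/3 - 5/6*(-8))*((((-16 - 1*0) - 1*(-11)) + 71)/((-4 + 2) - 70)) - 54 = (2/3 + 20/3)*((((-16 + 0) + 11) + 71)/(-2 - 70)) - 54 = 22*(((-16 + 11) + 71)/(-72))/3 - 54 = 22*((-5 + 71)*(-1/72))/3 - 54 = 22*(66*(-1/72))/3 - 54 = (22/3)*(-11/12) - 54 = -121/18 - 54 = -1093/18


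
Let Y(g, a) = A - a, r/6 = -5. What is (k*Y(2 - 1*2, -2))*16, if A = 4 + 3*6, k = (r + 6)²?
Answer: 221184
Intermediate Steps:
r = -30 (r = 6*(-5) = -30)
k = 576 (k = (-30 + 6)² = (-24)² = 576)
A = 22 (A = 4 + 18 = 22)
Y(g, a) = 22 - a
(k*Y(2 - 1*2, -2))*16 = (576*(22 - 1*(-2)))*16 = (576*(22 + 2))*16 = (576*24)*16 = 13824*16 = 221184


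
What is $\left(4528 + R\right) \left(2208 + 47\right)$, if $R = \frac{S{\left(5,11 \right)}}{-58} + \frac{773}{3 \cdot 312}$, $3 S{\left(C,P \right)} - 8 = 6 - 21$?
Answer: $\frac{277210624955}{27144} \approx 1.0213 \cdot 10^{7}$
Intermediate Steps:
$S{\left(C,P \right)} = - \frac{7}{3}$ ($S{\left(C,P \right)} = \frac{8}{3} + \frac{6 - 21}{3} = \frac{8}{3} + \frac{1}{3} \left(-15\right) = \frac{8}{3} - 5 = - \frac{7}{3}$)
$R = \frac{23509}{27144}$ ($R = - \frac{7}{3 \left(-58\right)} + \frac{773}{3 \cdot 312} = \left(- \frac{7}{3}\right) \left(- \frac{1}{58}\right) + \frac{773}{936} = \frac{7}{174} + 773 \cdot \frac{1}{936} = \frac{7}{174} + \frac{773}{936} = \frac{23509}{27144} \approx 0.86609$)
$\left(4528 + R\right) \left(2208 + 47\right) = \left(4528 + \frac{23509}{27144}\right) \left(2208 + 47\right) = \frac{122931541}{27144} \cdot 2255 = \frac{277210624955}{27144}$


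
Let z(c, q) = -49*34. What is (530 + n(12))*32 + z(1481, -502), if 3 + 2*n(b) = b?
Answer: 15438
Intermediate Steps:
z(c, q) = -1666
n(b) = -3/2 + b/2
(530 + n(12))*32 + z(1481, -502) = (530 + (-3/2 + (½)*12))*32 - 1666 = (530 + (-3/2 + 6))*32 - 1666 = (530 + 9/2)*32 - 1666 = (1069/2)*32 - 1666 = 17104 - 1666 = 15438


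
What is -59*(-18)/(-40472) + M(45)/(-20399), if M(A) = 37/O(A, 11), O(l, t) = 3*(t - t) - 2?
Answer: -10457503/412794164 ≈ -0.025333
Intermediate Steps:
O(l, t) = -2 (O(l, t) = 3*0 - 2 = 0 - 2 = -2)
M(A) = -37/2 (M(A) = 37/(-2) = 37*(-1/2) = -37/2)
-59*(-18)/(-40472) + M(45)/(-20399) = -59*(-18)/(-40472) - 37/2/(-20399) = 1062*(-1/40472) - 37/2*(-1/20399) = -531/20236 + 37/40798 = -10457503/412794164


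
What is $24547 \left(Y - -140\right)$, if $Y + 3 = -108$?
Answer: $711863$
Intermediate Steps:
$Y = -111$ ($Y = -3 - 108 = -111$)
$24547 \left(Y - -140\right) = 24547 \left(-111 - -140\right) = 24547 \left(-111 + 140\right) = 24547 \cdot 29 = 711863$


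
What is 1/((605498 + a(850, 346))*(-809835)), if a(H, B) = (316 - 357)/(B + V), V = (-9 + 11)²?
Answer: -70/34324736457453 ≈ -2.0393e-12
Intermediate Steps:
V = 4 (V = 2² = 4)
a(H, B) = -41/(4 + B) (a(H, B) = (316 - 357)/(B + 4) = -41/(4 + B))
1/((605498 + a(850, 346))*(-809835)) = 1/((605498 - 41/(4 + 346))*(-809835)) = -1/809835/(605498 - 41/350) = -1/809835/(211924259/350) = (350/211924259)*(-1/809835) = -70/34324736457453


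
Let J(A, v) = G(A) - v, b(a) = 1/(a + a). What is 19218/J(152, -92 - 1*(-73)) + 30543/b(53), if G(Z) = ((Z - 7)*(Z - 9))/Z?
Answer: 76483753770/23623 ≈ 3.2377e+6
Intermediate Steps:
b(a) = 1/(2*a)
G(Z) = (-9 + Z)*(-7 + Z)/Z (G(Z) = ((-7 + Z)*(-9 + Z))/Z = ((-9 + Z)*(-7 + Z))/Z = (-9 + Z)*(-7 + Z)/Z)
J(A, v) = -16 + A - v + 63/A (J(A, v) = (-16 + A + 63/A) - v = -16 + A - v + 63/A)
19218/J(152, -92 - 1*(-73)) + 30543/b(53) = 19218/(-16 + 152 - (-92 - 1*(-73)) + 63/152) + 30543/(((½)/53)) = 19218/(-16 + 152 - (-92 + 73) + 63*(1/152)) + 30543/(((½)*(1/53))) = 19218/(-16 + 152 - 1*(-19) + 63/152) + 30543/(1/106) = 19218/(-16 + 152 + 19 + 63/152) + 30543*106 = 19218/(23623/152) + 3237558 = 19218*(152/23623) + 3237558 = 2921136/23623 + 3237558 = 76483753770/23623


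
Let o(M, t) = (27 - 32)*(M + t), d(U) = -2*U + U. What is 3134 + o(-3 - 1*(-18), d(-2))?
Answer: 3049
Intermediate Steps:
d(U) = -U
o(M, t) = -5*M - 5*t (o(M, t) = -5*(M + t) = -5*M - 5*t)
3134 + o(-3 - 1*(-18), d(-2)) = 3134 + (-5*(-3 - 1*(-18)) - (-5)*(-2)) = 3134 + (-5*(-3 + 18) - 5*2) = 3134 + (-5*15 - 10) = 3134 + (-75 - 10) = 3134 - 85 = 3049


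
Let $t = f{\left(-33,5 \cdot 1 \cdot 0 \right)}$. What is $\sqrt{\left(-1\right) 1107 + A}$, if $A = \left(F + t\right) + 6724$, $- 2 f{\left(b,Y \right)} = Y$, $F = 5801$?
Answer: $\sqrt{11418} \approx 106.85$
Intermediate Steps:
$f{\left(b,Y \right)} = - \frac{Y}{2}$
$t = 0$ ($t = - \frac{5 \cdot 1 \cdot 0}{2} = - \frac{5 \cdot 0}{2} = \left(- \frac{1}{2}\right) 0 = 0$)
$A = 12525$ ($A = \left(5801 + 0\right) + 6724 = 5801 + 6724 = 12525$)
$\sqrt{\left(-1\right) 1107 + A} = \sqrt{\left(-1\right) 1107 + 12525} = \sqrt{-1107 + 12525} = \sqrt{11418}$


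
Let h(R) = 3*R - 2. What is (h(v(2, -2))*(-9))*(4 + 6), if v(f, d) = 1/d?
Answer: 315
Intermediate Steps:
v(f, d) = 1/d
h(R) = -2 + 3*R
(h(v(2, -2))*(-9))*(4 + 6) = ((-2 + 3/(-2))*(-9))*(4 + 6) = ((-2 + 3*(-1/2))*(-9))*10 = ((-2 - 3/2)*(-9))*10 = -7/2*(-9)*10 = (63/2)*10 = 315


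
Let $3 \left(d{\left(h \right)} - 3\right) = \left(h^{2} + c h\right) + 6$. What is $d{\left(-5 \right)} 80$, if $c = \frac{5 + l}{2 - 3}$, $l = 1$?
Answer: $\frac{5600}{3} \approx 1866.7$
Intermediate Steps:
$c = -6$ ($c = \frac{5 + 1}{2 - 3} = \frac{6}{-1} = 6 \left(-1\right) = -6$)
$d{\left(h \right)} = 5 - 2 h + \frac{h^{2}}{3}$ ($d{\left(h \right)} = 3 + \frac{\left(h^{2} - 6 h\right) + 6}{3} = 3 + \frac{6 + h^{2} - 6 h}{3} = 3 + \left(2 - 2 h + \frac{h^{2}}{3}\right) = 5 - 2 h + \frac{h^{2}}{3}$)
$d{\left(-5 \right)} 80 = \left(5 - -10 + \frac{\left(-5\right)^{2}}{3}\right) 80 = \left(5 + 10 + \frac{1}{3} \cdot 25\right) 80 = \left(5 + 10 + \frac{25}{3}\right) 80 = \frac{70}{3} \cdot 80 = \frac{5600}{3}$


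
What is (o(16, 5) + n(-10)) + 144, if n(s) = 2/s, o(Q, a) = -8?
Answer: 679/5 ≈ 135.80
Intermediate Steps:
(o(16, 5) + n(-10)) + 144 = (-8 + 2/(-10)) + 144 = (-8 + 2*(-⅒)) + 144 = (-8 - ⅕) + 144 = -41/5 + 144 = 679/5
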